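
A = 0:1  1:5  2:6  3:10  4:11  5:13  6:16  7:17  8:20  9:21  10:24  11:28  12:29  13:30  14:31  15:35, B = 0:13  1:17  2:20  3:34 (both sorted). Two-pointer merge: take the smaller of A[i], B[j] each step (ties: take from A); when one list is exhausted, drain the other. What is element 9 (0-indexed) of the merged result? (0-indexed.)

merged[9] = 17

i=0 j=0: A[i]=1<=B[j]=13 take 1, i++
i=1 j=0: A[i]=5<=B[j]=13 take 5, i++
i=2 j=0: A[i]=6<=B[j]=13 take 6, i++
i=3 j=0: A[i]=10<=B[j]=13 take 10, i++
i=4 j=0: A[i]=11<=B[j]=13 take 11, i++
i=5 j=0: A[i]=13<=B[j]=13 take 13, i++
i=6 j=0: A[i]=16>B[j]=13 take 13, j++
i=6 j=1: A[i]=16<=B[j]=17 take 16, i++
i=7 j=1: A[i]=17<=B[j]=17 take 17, i++
i=8 j=1: A[i]=20>B[j]=17 take 17, j++
i=8 j=2: A[i]=20<=B[j]=20 take 20, i++
i=9 j=2: A[i]=21>B[j]=20 take 20, j++
i=9 j=3: A[i]=21<=B[j]=34 take 21, i++
i=10 j=3: A[i]=24<=B[j]=34 take 24, i++
i=11 j=3: A[i]=28<=B[j]=34 take 28, i++
i=12 j=3: A[i]=29<=B[j]=34 take 29, i++
i=13 j=3: A[i]=30<=B[j]=34 take 30, i++
i=14 j=3: A[i]=31<=B[j]=34 take 31, i++
i=15 j=3: A[i]=35>B[j]=34 take 34, j++
i=15 j=4: B done, take A[i]=35, i++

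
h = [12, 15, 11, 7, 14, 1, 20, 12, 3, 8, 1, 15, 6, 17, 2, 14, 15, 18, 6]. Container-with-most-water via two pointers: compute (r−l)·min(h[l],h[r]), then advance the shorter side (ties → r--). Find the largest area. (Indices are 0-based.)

max area = 240

l=0 r=18: min(12,6)*18=108 best=108 *, r--
l=0 r=17: min(12,18)*17=204 best=204 *, l++
l=1 r=17: min(15,18)*16=240 best=240 *, l++
l=2 r=17: min(11,18)*15=165 best=240, l++
l=3 r=17: min(7,18)*14=98 best=240, l++
l=4 r=17: min(14,18)*13=182 best=240, l++
l=5 r=17: min(1,18)*12=12 best=240, l++
l=6 r=17: min(20,18)*11=198 best=240, r--
l=6 r=16: min(20,15)*10=150 best=240, r--
l=6 r=15: min(20,14)*9=126 best=240, r--
l=6 r=14: min(20,2)*8=16 best=240, r--
l=6 r=13: min(20,17)*7=119 best=240, r--
l=6 r=12: min(20,6)*6=36 best=240, r--
l=6 r=11: min(20,15)*5=75 best=240, r--
l=6 r=10: min(20,1)*4=4 best=240, r--
l=6 r=9: min(20,8)*3=24 best=240, r--
l=6 r=8: min(20,3)*2=6 best=240, r--
l=6 r=7: min(20,12)*1=12 best=240, r--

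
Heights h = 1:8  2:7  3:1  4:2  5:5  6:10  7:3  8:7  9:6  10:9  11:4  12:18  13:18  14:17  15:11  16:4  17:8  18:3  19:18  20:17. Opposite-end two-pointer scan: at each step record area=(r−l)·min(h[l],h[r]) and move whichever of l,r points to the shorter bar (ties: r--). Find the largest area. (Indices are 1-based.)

[1,20] min(8,17)*19=152 best=152 * → l++
[2,20] min(7,17)*18=126 best=152 → l++
[3,20] min(1,17)*17=17 best=152 → l++
[4,20] min(2,17)*16=32 best=152 → l++
[5,20] min(5,17)*15=75 best=152 → l++
[6,20] min(10,17)*14=140 best=152 → l++
[7,20] min(3,17)*13=39 best=152 → l++
[8,20] min(7,17)*12=84 best=152 → l++
[9,20] min(6,17)*11=66 best=152 → l++
[10,20] min(9,17)*10=90 best=152 → l++
[11,20] min(4,17)*9=36 best=152 → l++
[12,20] min(18,17)*8=136 best=152 → r--
[12,19] min(18,18)*7=126 best=152 → r--
[12,18] min(18,3)*6=18 best=152 → r--
[12,17] min(18,8)*5=40 best=152 → r--
[12,16] min(18,4)*4=16 best=152 → r--
[12,15] min(18,11)*3=33 best=152 → r--
[12,14] min(18,17)*2=34 best=152 → r--
[12,13] min(18,18)*1=18 best=152 → r--

max area = 152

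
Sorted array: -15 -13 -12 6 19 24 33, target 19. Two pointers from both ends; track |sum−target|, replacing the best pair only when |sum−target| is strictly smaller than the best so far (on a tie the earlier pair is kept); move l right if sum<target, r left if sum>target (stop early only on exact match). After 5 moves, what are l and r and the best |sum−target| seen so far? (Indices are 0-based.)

[0,6] -15+33=18 d=1 * → l++
[1,6] -13+33=20 d=1 → r--
[1,5] -13+24=11 d=8 → l++
[2,5] -12+24=12 d=7 → l++
[3,5] 6+24=30 d=11 → r--

l=3, r=4, best |Δ|=1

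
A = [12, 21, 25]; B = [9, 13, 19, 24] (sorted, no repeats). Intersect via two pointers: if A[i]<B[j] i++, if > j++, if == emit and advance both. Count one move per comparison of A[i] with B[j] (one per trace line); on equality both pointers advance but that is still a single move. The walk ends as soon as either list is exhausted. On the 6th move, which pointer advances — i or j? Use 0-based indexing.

[i=0,j=0] 12>9 → j++
[i=0,j=1] 12<13 → i++
[i=1,j=1] 21>13 → j++
[i=1,j=2] 21>19 → j++
[i=1,j=3] 21<24 → i++
[i=2,j=3] 25>24 → j++

j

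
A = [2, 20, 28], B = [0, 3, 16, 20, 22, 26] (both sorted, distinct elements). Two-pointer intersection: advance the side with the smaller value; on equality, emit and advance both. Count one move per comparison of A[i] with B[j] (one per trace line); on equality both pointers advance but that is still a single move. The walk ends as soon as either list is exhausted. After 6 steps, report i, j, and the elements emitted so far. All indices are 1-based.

i=3, j=6, emitted=[20]

[i=1,j=1] 2>0 → j++
[i=1,j=2] 2<3 → i++
[i=2,j=2] 20>3 → j++
[i=2,j=3] 20>16 → j++
[i=2,j=4] 20==20 emit → i++,j++
[i=3,j=5] 28>22 → j++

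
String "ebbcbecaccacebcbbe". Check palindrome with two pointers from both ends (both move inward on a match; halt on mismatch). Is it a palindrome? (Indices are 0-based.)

l=0 r=17: 'e'=='e', l++,r--
l=1 r=16: 'b'=='b', l++,r--
l=2 r=15: 'b'=='b', l++,r--
l=3 r=14: 'c'=='c', l++,r--
l=4 r=13: 'b'=='b', l++,r--
l=5 r=12: 'e'=='e', l++,r--
l=6 r=11: 'c'=='c', l++,r--
l=7 r=10: 'a'=='a', l++,r--
l=8 r=9: 'c'=='c', l++,r--

palindrome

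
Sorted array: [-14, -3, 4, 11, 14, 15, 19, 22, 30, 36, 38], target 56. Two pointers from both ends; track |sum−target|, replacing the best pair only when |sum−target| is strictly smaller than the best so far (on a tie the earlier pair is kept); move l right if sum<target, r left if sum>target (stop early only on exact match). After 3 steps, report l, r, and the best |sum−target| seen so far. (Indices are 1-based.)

l=4, r=11, best |Δ|=14

[1,11] -14+38=24 d=32 * → l++
[2,11] -3+38=35 d=21 * → l++
[3,11] 4+38=42 d=14 * → l++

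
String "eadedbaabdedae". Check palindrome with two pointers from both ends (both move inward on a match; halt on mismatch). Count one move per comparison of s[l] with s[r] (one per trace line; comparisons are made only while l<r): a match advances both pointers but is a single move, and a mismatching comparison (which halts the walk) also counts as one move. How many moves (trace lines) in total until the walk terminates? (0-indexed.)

l=0 r=13: 'e'=='e', l++,r--
l=1 r=12: 'a'=='a', l++,r--
l=2 r=11: 'd'=='d', l++,r--
l=3 r=10: 'e'=='e', l++,r--
l=4 r=9: 'd'=='d', l++,r--
l=5 r=8: 'b'=='b', l++,r--
l=6 r=7: 'a'=='a', l++,r--

7 moves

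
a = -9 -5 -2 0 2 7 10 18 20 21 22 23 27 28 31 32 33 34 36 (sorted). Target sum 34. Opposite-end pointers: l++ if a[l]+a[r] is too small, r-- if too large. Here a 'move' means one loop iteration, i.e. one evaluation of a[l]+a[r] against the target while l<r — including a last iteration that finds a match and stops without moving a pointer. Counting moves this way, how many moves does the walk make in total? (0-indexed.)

l=0 r=18: -9+36=27 <34, l++
l=1 r=18: -5+36=31 <34, l++
l=2 r=18: -2+36=34, found

3 moves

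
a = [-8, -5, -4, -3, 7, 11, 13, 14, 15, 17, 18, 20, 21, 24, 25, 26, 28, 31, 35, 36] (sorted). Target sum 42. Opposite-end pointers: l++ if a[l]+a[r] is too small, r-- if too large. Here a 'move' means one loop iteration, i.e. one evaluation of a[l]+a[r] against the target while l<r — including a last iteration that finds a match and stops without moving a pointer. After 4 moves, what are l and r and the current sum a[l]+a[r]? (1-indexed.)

l=5, r=20, sum=43

[1,20] -8+36=28 <42 → l++
[2,20] -5+36=31 <42 → l++
[3,20] -4+36=32 <42 → l++
[4,20] -3+36=33 <42 → l++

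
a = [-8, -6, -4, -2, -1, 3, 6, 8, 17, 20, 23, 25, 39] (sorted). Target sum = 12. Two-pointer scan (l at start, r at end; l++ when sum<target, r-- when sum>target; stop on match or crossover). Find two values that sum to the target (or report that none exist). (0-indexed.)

(-8, 20)

l=0 r=12: -8+39=31 >12, r--
l=0 r=11: -8+25=17 >12, r--
l=0 r=10: -8+23=15 >12, r--
l=0 r=9: -8+20=12, found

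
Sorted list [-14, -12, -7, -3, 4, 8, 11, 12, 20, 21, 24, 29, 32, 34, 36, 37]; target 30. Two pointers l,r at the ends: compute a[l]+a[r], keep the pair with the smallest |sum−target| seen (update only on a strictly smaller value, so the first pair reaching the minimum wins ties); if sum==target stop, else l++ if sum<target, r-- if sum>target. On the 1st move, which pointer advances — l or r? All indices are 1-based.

l=1 r=16: -14+37=23 d=7 *, l++

l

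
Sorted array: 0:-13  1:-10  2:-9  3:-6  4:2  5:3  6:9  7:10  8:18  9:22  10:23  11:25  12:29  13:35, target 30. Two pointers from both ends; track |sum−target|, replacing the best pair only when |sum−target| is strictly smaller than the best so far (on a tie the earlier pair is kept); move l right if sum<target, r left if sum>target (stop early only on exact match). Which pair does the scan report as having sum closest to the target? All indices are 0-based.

pair (-6, 35) with sum 29 (|Δ|=1)

[0,13] -13+35=22 d=8 * → l++
[1,13] -10+35=25 d=5 * → l++
[2,13] -9+35=26 d=4 * → l++
[3,13] -6+35=29 d=1 * → l++
[4,13] 2+35=37 d=7 → r--
[4,12] 2+29=31 d=1 → r--
[4,11] 2+25=27 d=3 → l++
[5,11] 3+25=28 d=2 → l++
[6,11] 9+25=34 d=4 → r--
[6,10] 9+23=32 d=2 → r--
[6,9] 9+22=31 d=1 → r--
[6,8] 9+18=27 d=3 → l++
[7,8] 10+18=28 d=2 → l++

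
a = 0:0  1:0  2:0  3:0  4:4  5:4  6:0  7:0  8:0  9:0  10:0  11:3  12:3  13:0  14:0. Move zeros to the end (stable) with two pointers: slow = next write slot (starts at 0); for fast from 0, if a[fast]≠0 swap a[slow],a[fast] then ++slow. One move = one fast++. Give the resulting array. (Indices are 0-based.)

[4, 4, 3, 3, 0, 0, 0, 0, 0, 0, 0, 0, 0, 0, 0]

(s=0,f=0) a[fast]=0 → fast++
(s=0,f=1) a[fast]=0 → fast++
(s=0,f=2) a[fast]=0 → fast++
(s=0,f=3) a[fast]=0 → fast++
(s=0,f=4) a[fast]=4≠0 swap→a[0]=4 → slow++,fast++
(s=1,f=5) a[fast]=4≠0 swap→a[1]=4 → slow++,fast++
(s=2,f=6) a[fast]=0 → fast++
(s=2,f=7) a[fast]=0 → fast++
(s=2,f=8) a[fast]=0 → fast++
(s=2,f=9) a[fast]=0 → fast++
(s=2,f=10) a[fast]=0 → fast++
(s=2,f=11) a[fast]=3≠0 swap→a[2]=3 → slow++,fast++
(s=3,f=12) a[fast]=3≠0 swap→a[3]=3 → slow++,fast++
(s=4,f=13) a[fast]=0 → fast++
(s=4,f=14) a[fast]=0 → fast++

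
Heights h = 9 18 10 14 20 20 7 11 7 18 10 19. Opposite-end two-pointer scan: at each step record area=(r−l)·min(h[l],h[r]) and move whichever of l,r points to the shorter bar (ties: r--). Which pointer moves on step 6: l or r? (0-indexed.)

l=0 r=11: min(9,19)*11=99 best=99 *, l++
l=1 r=11: min(18,19)*10=180 best=180 *, l++
l=2 r=11: min(10,19)*9=90 best=180, l++
l=3 r=11: min(14,19)*8=112 best=180, l++
l=4 r=11: min(20,19)*7=133 best=180, r--
l=4 r=10: min(20,10)*6=60 best=180, r--

r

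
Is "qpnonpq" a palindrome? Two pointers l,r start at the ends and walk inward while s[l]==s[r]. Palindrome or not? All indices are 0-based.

palindrome

l=0 r=6: 'q'=='q', l++,r--
l=1 r=5: 'p'=='p', l++,r--
l=2 r=4: 'n'=='n', l++,r--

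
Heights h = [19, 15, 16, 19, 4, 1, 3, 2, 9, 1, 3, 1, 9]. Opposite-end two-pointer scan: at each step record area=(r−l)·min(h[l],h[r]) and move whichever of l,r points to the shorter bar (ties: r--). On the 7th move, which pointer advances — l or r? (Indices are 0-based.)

r

[0,12] min(19,9)*12=108 best=108 * → r--
[0,11] min(19,1)*11=11 best=108 → r--
[0,10] min(19,3)*10=30 best=108 → r--
[0,9] min(19,1)*9=9 best=108 → r--
[0,8] min(19,9)*8=72 best=108 → r--
[0,7] min(19,2)*7=14 best=108 → r--
[0,6] min(19,3)*6=18 best=108 → r--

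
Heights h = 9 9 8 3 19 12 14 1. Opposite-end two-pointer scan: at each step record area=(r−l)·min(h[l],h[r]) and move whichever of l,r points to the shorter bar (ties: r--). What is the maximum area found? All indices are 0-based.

max area = 54

l=0 r=7: min(9,1)*7=7 best=7 *, r--
l=0 r=6: min(9,14)*6=54 best=54 *, l++
l=1 r=6: min(9,14)*5=45 best=54, l++
l=2 r=6: min(8,14)*4=32 best=54, l++
l=3 r=6: min(3,14)*3=9 best=54, l++
l=4 r=6: min(19,14)*2=28 best=54, r--
l=4 r=5: min(19,12)*1=12 best=54, r--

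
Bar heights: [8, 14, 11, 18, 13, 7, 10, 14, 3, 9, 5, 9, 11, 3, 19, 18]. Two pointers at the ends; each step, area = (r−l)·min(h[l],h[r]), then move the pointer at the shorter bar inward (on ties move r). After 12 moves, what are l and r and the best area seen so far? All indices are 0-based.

l=11, r=14, best area=216

[0,15] min(8,18)*15=120 best=120 * → l++
[1,15] min(14,18)*14=196 best=196 * → l++
[2,15] min(11,18)*13=143 best=196 → l++
[3,15] min(18,18)*12=216 best=216 * → r--
[3,14] min(18,19)*11=198 best=216 → l++
[4,14] min(13,19)*10=130 best=216 → l++
[5,14] min(7,19)*9=63 best=216 → l++
[6,14] min(10,19)*8=80 best=216 → l++
[7,14] min(14,19)*7=98 best=216 → l++
[8,14] min(3,19)*6=18 best=216 → l++
[9,14] min(9,19)*5=45 best=216 → l++
[10,14] min(5,19)*4=20 best=216 → l++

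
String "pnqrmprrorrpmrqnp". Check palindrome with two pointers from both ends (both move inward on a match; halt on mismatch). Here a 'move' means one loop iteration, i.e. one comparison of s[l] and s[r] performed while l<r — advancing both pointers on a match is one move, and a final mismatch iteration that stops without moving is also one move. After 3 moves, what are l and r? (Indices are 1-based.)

[1,17] 'p'=='p' → l++,r--
[2,16] 'n'=='n' → l++,r--
[3,15] 'q'=='q' → l++,r--

l=4, r=14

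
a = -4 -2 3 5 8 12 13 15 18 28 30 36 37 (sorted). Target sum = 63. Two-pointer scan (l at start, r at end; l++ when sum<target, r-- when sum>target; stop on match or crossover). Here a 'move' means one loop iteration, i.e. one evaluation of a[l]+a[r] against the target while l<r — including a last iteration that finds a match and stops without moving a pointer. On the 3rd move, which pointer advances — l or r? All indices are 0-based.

l

[0,12] -4+37=33 <63 → l++
[1,12] -2+37=35 <63 → l++
[2,12] 3+37=40 <63 → l++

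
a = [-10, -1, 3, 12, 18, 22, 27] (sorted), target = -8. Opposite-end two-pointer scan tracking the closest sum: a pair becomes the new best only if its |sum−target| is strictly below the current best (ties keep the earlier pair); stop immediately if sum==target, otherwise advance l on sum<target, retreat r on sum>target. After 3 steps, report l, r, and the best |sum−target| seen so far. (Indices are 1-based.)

l=1, r=4, best |Δ|=16

l=1 r=7: -10+27=17 d=25 *, r--
l=1 r=6: -10+22=12 d=20 *, r--
l=1 r=5: -10+18=8 d=16 *, r--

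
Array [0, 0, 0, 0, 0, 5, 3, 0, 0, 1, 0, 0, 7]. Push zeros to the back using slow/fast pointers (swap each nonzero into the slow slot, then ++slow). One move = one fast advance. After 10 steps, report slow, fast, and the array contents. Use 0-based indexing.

slow=3, fast=10, a=[5, 3, 1, 0, 0, 0, 0, 0, 0, 0, 0, 0, 7]

slow=0 fast=0: a[fast]=0, fast++
slow=0 fast=1: a[fast]=0, fast++
slow=0 fast=2: a[fast]=0, fast++
slow=0 fast=3: a[fast]=0, fast++
slow=0 fast=4: a[fast]=0, fast++
slow=0 fast=5: a[fast]=5≠0 swap→a[0]=5, slow++,fast++
slow=1 fast=6: a[fast]=3≠0 swap→a[1]=3, slow++,fast++
slow=2 fast=7: a[fast]=0, fast++
slow=2 fast=8: a[fast]=0, fast++
slow=2 fast=9: a[fast]=1≠0 swap→a[2]=1, slow++,fast++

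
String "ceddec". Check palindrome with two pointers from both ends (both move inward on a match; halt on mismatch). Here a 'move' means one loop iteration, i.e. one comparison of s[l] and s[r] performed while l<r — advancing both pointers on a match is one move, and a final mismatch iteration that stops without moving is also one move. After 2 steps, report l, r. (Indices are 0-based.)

l=2, r=3

[0,5] 'c'=='c' → l++,r--
[1,4] 'e'=='e' → l++,r--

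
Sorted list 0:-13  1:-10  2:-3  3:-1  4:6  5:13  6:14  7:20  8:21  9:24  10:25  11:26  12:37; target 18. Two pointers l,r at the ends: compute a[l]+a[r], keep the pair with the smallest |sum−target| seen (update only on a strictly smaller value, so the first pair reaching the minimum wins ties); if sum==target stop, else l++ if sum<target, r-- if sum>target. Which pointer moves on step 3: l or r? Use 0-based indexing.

l

l=0 r=12: -13+37=24 d=6 *, r--
l=0 r=11: -13+26=13 d=5 *, l++
l=1 r=11: -10+26=16 d=2 *, l++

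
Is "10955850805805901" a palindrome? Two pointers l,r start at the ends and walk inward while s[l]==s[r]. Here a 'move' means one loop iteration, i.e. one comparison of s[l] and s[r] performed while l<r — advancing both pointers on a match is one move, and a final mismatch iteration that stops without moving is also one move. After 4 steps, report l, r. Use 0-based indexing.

l=0 r=16: '1'=='1', l++,r--
l=1 r=15: '0'=='0', l++,r--
l=2 r=14: '9'=='9', l++,r--
l=3 r=13: '5'=='5', l++,r--

l=4, r=12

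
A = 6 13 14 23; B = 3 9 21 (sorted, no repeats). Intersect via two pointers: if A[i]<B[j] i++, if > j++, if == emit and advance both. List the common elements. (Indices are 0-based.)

intersection = []

i=0 j=0: 6>3, j++
i=0 j=1: 6<9, i++
i=1 j=1: 13>9, j++
i=1 j=2: 13<21, i++
i=2 j=2: 14<21, i++
i=3 j=2: 23>21, j++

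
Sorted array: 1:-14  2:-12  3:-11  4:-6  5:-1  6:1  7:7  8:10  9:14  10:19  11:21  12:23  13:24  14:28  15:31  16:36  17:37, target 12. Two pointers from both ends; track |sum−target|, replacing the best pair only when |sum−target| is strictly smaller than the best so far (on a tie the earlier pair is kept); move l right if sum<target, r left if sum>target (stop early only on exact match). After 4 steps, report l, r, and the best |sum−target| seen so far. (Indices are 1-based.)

l=1, r=13, best |Δ|=2

l=1 r=17: -14+37=23 d=11 *, r--
l=1 r=16: -14+36=22 d=10 *, r--
l=1 r=15: -14+31=17 d=5 *, r--
l=1 r=14: -14+28=14 d=2 *, r--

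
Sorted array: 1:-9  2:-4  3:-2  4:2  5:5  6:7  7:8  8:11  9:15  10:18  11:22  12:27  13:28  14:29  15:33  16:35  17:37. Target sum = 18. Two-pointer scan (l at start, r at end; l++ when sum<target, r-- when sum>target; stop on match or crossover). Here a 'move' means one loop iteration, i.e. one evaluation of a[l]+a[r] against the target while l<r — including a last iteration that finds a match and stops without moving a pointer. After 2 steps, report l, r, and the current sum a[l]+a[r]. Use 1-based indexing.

[1,17] -9+37=28 >18 → r--
[1,16] -9+35=26 >18 → r--

l=1, r=15, sum=24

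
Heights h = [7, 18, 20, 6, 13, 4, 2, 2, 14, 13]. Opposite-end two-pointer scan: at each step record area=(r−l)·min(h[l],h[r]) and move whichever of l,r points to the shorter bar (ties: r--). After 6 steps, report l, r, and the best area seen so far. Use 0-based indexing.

l=1, r=4, best area=104

l=0 r=9: min(7,13)*9=63 best=63 *, l++
l=1 r=9: min(18,13)*8=104 best=104 *, r--
l=1 r=8: min(18,14)*7=98 best=104, r--
l=1 r=7: min(18,2)*6=12 best=104, r--
l=1 r=6: min(18,2)*5=10 best=104, r--
l=1 r=5: min(18,4)*4=16 best=104, r--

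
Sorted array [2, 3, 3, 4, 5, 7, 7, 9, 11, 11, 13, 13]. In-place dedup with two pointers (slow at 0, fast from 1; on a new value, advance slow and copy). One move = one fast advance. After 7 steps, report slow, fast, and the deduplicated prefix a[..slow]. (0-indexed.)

slow=5, fast=8, prefix=[2, 3, 4, 5, 7, 9]

(s=0,f=1) a[fast]=3≠a[slow]=2 write a[1]=3 → slow++,fast++
(s=1,f=2) a[fast]=3=a[slow] dup → fast++
(s=1,f=3) a[fast]=4≠a[slow]=3 write a[2]=4 → slow++,fast++
(s=2,f=4) a[fast]=5≠a[slow]=4 write a[3]=5 → slow++,fast++
(s=3,f=5) a[fast]=7≠a[slow]=5 write a[4]=7 → slow++,fast++
(s=4,f=6) a[fast]=7=a[slow] dup → fast++
(s=4,f=7) a[fast]=9≠a[slow]=7 write a[5]=9 → slow++,fast++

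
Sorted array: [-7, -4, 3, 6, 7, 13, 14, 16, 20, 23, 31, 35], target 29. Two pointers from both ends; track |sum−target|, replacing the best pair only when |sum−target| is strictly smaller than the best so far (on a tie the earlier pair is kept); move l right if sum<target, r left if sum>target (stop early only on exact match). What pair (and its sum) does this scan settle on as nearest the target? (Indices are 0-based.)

l=0 r=11: -7+35=28 d=1 *, l++
l=1 r=11: -4+35=31 d=2, r--
l=1 r=10: -4+31=27 d=2, l++
l=2 r=10: 3+31=34 d=5, r--
l=2 r=9: 3+23=26 d=3, l++
l=3 r=9: 6+23=29 d=0 *, stop

pair (6, 23) with sum 29 (|Δ|=0)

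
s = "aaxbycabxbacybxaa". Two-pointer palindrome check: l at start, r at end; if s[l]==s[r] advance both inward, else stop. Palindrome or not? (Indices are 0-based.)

l=0 r=16: 'a'=='a', l++,r--
l=1 r=15: 'a'=='a', l++,r--
l=2 r=14: 'x'=='x', l++,r--
l=3 r=13: 'b'=='b', l++,r--
l=4 r=12: 'y'=='y', l++,r--
l=5 r=11: 'c'=='c', l++,r--
l=6 r=10: 'a'=='a', l++,r--
l=7 r=9: 'b'=='b', l++,r--

palindrome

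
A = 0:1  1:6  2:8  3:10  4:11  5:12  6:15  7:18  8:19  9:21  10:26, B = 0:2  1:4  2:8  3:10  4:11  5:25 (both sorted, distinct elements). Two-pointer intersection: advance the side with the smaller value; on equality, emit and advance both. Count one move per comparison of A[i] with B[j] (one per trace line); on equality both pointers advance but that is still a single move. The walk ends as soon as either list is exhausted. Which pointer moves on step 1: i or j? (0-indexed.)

i

i=0 j=0: 1<2, i++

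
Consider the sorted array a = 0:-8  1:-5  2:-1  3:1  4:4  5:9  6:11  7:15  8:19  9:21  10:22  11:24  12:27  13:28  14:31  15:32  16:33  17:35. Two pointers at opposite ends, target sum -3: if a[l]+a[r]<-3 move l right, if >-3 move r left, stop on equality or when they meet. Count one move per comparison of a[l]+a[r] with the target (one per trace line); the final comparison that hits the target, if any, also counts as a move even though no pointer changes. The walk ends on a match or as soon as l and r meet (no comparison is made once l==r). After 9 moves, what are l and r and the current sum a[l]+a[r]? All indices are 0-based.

l=0, r=8, sum=11

[0,17] -8+35=27 >-3 → r--
[0,16] -8+33=25 >-3 → r--
[0,15] -8+32=24 >-3 → r--
[0,14] -8+31=23 >-3 → r--
[0,13] -8+28=20 >-3 → r--
[0,12] -8+27=19 >-3 → r--
[0,11] -8+24=16 >-3 → r--
[0,10] -8+22=14 >-3 → r--
[0,9] -8+21=13 >-3 → r--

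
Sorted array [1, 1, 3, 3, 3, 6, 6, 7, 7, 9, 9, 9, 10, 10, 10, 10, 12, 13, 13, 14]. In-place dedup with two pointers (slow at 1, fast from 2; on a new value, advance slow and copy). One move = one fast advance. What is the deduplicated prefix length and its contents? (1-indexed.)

slow=1 fast=2: a[fast]=1=a[slow] dup, fast++
slow=1 fast=3: a[fast]=3≠a[slow]=1 write a[2]=3, slow++,fast++
slow=2 fast=4: a[fast]=3=a[slow] dup, fast++
slow=2 fast=5: a[fast]=3=a[slow] dup, fast++
slow=2 fast=6: a[fast]=6≠a[slow]=3 write a[3]=6, slow++,fast++
slow=3 fast=7: a[fast]=6=a[slow] dup, fast++
slow=3 fast=8: a[fast]=7≠a[slow]=6 write a[4]=7, slow++,fast++
slow=4 fast=9: a[fast]=7=a[slow] dup, fast++
slow=4 fast=10: a[fast]=9≠a[slow]=7 write a[5]=9, slow++,fast++
slow=5 fast=11: a[fast]=9=a[slow] dup, fast++
slow=5 fast=12: a[fast]=9=a[slow] dup, fast++
slow=5 fast=13: a[fast]=10≠a[slow]=9 write a[6]=10, slow++,fast++
slow=6 fast=14: a[fast]=10=a[slow] dup, fast++
slow=6 fast=15: a[fast]=10=a[slow] dup, fast++
slow=6 fast=16: a[fast]=10=a[slow] dup, fast++
slow=6 fast=17: a[fast]=12≠a[slow]=10 write a[7]=12, slow++,fast++
slow=7 fast=18: a[fast]=13≠a[slow]=12 write a[8]=13, slow++,fast++
slow=8 fast=19: a[fast]=13=a[slow] dup, fast++
slow=8 fast=20: a[fast]=14≠a[slow]=13 write a[9]=14, slow++,fast++

length 9; prefix = [1, 3, 6, 7, 9, 10, 12, 13, 14]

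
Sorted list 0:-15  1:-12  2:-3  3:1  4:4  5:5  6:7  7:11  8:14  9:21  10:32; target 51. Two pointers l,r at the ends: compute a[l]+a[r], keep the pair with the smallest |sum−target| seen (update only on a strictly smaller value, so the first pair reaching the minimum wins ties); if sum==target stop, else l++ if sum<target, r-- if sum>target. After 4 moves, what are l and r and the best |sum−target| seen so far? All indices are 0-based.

l=0 r=10: -15+32=17 d=34 *, l++
l=1 r=10: -12+32=20 d=31 *, l++
l=2 r=10: -3+32=29 d=22 *, l++
l=3 r=10: 1+32=33 d=18 *, l++

l=4, r=10, best |Δ|=18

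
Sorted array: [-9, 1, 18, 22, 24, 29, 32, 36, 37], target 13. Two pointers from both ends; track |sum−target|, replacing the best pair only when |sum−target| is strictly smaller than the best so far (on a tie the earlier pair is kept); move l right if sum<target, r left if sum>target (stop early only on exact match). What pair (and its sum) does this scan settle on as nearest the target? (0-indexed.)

l=0 r=8: -9+37=28 d=15 *, r--
l=0 r=7: -9+36=27 d=14 *, r--
l=0 r=6: -9+32=23 d=10 *, r--
l=0 r=5: -9+29=20 d=7 *, r--
l=0 r=4: -9+24=15 d=2 *, r--
l=0 r=3: -9+22=13 d=0 *, stop

pair (-9, 22) with sum 13 (|Δ|=0)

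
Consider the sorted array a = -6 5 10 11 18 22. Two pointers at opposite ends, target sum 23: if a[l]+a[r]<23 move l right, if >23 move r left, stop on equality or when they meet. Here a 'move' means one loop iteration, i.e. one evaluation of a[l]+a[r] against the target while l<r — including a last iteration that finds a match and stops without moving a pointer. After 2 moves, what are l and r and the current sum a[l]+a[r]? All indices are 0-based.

l=1, r=4, sum=23

[0,5] -6+22=16 <23 → l++
[1,5] 5+22=27 >23 → r--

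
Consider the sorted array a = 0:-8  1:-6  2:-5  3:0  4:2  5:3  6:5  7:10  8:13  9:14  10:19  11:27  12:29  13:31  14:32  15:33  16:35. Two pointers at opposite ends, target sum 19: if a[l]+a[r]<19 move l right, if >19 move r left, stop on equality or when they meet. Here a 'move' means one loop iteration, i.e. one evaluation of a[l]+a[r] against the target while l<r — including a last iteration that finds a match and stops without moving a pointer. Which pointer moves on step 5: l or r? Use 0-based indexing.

l=0 r=16: -8+35=27 >19, r--
l=0 r=15: -8+33=25 >19, r--
l=0 r=14: -8+32=24 >19, r--
l=0 r=13: -8+31=23 >19, r--
l=0 r=12: -8+29=21 >19, r--

r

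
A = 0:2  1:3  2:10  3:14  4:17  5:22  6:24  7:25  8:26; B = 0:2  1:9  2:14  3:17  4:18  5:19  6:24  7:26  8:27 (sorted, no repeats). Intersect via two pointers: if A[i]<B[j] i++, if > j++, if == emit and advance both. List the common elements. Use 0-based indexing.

[i=0,j=0] 2==2 emit → i++,j++
[i=1,j=1] 3<9 → i++
[i=2,j=1] 10>9 → j++
[i=2,j=2] 10<14 → i++
[i=3,j=2] 14==14 emit → i++,j++
[i=4,j=3] 17==17 emit → i++,j++
[i=5,j=4] 22>18 → j++
[i=5,j=5] 22>19 → j++
[i=5,j=6] 22<24 → i++
[i=6,j=6] 24==24 emit → i++,j++
[i=7,j=7] 25<26 → i++
[i=8,j=7] 26==26 emit → i++,j++

intersection = [2, 14, 17, 24, 26]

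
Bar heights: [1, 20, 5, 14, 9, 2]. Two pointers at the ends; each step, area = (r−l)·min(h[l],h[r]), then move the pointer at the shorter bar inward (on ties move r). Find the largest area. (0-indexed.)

[0,5] min(1,2)*5=5 best=5 * → l++
[1,5] min(20,2)*4=8 best=8 * → r--
[1,4] min(20,9)*3=27 best=27 * → r--
[1,3] min(20,14)*2=28 best=28 * → r--
[1,2] min(20,5)*1=5 best=28 → r--

max area = 28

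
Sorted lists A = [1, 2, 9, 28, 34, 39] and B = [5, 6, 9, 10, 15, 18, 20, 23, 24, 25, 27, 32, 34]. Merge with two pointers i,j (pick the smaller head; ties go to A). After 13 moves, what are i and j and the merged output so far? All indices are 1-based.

i=4, j=11, merged so far=[1, 2, 5, 6, 9, 9, 10, 15, 18, 20, 23, 24, 25]

i=1 j=1: A[i]=1<=B[j]=5 take 1, i++
i=2 j=1: A[i]=2<=B[j]=5 take 2, i++
i=3 j=1: A[i]=9>B[j]=5 take 5, j++
i=3 j=2: A[i]=9>B[j]=6 take 6, j++
i=3 j=3: A[i]=9<=B[j]=9 take 9, i++
i=4 j=3: A[i]=28>B[j]=9 take 9, j++
i=4 j=4: A[i]=28>B[j]=10 take 10, j++
i=4 j=5: A[i]=28>B[j]=15 take 15, j++
i=4 j=6: A[i]=28>B[j]=18 take 18, j++
i=4 j=7: A[i]=28>B[j]=20 take 20, j++
i=4 j=8: A[i]=28>B[j]=23 take 23, j++
i=4 j=9: A[i]=28>B[j]=24 take 24, j++
i=4 j=10: A[i]=28>B[j]=25 take 25, j++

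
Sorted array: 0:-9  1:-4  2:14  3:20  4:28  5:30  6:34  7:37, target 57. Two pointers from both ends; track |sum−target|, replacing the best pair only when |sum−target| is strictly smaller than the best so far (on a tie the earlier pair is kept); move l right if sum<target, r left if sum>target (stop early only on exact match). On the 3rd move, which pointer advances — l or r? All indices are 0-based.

[0,7] -9+37=28 d=29 * → l++
[1,7] -4+37=33 d=24 * → l++
[2,7] 14+37=51 d=6 * → l++

l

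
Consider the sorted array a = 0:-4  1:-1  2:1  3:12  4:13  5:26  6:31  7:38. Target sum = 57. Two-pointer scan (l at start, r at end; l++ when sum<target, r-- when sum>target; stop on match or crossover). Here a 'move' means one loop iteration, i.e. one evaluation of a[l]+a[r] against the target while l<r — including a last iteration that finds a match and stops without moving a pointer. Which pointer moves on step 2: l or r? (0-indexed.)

l=0 r=7: -4+38=34 <57, l++
l=1 r=7: -1+38=37 <57, l++

l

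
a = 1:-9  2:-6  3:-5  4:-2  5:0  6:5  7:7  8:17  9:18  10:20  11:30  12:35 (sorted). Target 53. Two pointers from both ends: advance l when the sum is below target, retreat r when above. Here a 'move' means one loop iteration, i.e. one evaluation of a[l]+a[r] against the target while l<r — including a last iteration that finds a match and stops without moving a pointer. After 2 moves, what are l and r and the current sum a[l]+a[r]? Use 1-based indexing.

l=1 r=12: -9+35=26 <53, l++
l=2 r=12: -6+35=29 <53, l++

l=3, r=12, sum=30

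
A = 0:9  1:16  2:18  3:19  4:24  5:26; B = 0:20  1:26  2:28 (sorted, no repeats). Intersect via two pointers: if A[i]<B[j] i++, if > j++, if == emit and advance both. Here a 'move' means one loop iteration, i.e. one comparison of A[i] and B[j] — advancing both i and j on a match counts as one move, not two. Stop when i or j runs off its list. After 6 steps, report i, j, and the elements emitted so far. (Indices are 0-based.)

i=5, j=1, emitted=[]

[i=0,j=0] 9<20 → i++
[i=1,j=0] 16<20 → i++
[i=2,j=0] 18<20 → i++
[i=3,j=0] 19<20 → i++
[i=4,j=0] 24>20 → j++
[i=4,j=1] 24<26 → i++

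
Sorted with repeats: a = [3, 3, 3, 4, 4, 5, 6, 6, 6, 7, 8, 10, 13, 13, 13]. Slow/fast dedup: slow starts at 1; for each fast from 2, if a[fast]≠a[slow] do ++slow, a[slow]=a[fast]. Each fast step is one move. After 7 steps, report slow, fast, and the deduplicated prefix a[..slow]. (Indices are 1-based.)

(s=1,f=2) a[fast]=3=a[slow] dup → fast++
(s=1,f=3) a[fast]=3=a[slow] dup → fast++
(s=1,f=4) a[fast]=4≠a[slow]=3 write a[2]=4 → slow++,fast++
(s=2,f=5) a[fast]=4=a[slow] dup → fast++
(s=2,f=6) a[fast]=5≠a[slow]=4 write a[3]=5 → slow++,fast++
(s=3,f=7) a[fast]=6≠a[slow]=5 write a[4]=6 → slow++,fast++
(s=4,f=8) a[fast]=6=a[slow] dup → fast++

slow=4, fast=9, prefix=[3, 4, 5, 6]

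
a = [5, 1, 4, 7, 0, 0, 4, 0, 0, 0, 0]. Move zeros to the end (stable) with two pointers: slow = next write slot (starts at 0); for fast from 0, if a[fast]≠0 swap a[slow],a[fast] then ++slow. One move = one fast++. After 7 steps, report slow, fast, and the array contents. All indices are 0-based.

slow=5, fast=7, a=[5, 1, 4, 7, 4, 0, 0, 0, 0, 0, 0]

(s=0,f=0) a[fast]=5≠0 swap→a[0]=5 → slow++,fast++
(s=1,f=1) a[fast]=1≠0 swap→a[1]=1 → slow++,fast++
(s=2,f=2) a[fast]=4≠0 swap→a[2]=4 → slow++,fast++
(s=3,f=3) a[fast]=7≠0 swap→a[3]=7 → slow++,fast++
(s=4,f=4) a[fast]=0 → fast++
(s=4,f=5) a[fast]=0 → fast++
(s=4,f=6) a[fast]=4≠0 swap→a[4]=4 → slow++,fast++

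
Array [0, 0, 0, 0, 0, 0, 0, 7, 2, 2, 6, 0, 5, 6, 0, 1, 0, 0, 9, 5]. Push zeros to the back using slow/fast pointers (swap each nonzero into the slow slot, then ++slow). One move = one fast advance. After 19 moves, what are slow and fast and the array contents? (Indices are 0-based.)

slow=8, fast=19, a=[7, 2, 2, 6, 5, 6, 1, 9, 0, 0, 0, 0, 0, 0, 0, 0, 0, 0, 0, 5]

(s=0,f=0) a[fast]=0 → fast++
(s=0,f=1) a[fast]=0 → fast++
(s=0,f=2) a[fast]=0 → fast++
(s=0,f=3) a[fast]=0 → fast++
(s=0,f=4) a[fast]=0 → fast++
(s=0,f=5) a[fast]=0 → fast++
(s=0,f=6) a[fast]=0 → fast++
(s=0,f=7) a[fast]=7≠0 swap→a[0]=7 → slow++,fast++
(s=1,f=8) a[fast]=2≠0 swap→a[1]=2 → slow++,fast++
(s=2,f=9) a[fast]=2≠0 swap→a[2]=2 → slow++,fast++
(s=3,f=10) a[fast]=6≠0 swap→a[3]=6 → slow++,fast++
(s=4,f=11) a[fast]=0 → fast++
(s=4,f=12) a[fast]=5≠0 swap→a[4]=5 → slow++,fast++
(s=5,f=13) a[fast]=6≠0 swap→a[5]=6 → slow++,fast++
(s=6,f=14) a[fast]=0 → fast++
(s=6,f=15) a[fast]=1≠0 swap→a[6]=1 → slow++,fast++
(s=7,f=16) a[fast]=0 → fast++
(s=7,f=17) a[fast]=0 → fast++
(s=7,f=18) a[fast]=9≠0 swap→a[7]=9 → slow++,fast++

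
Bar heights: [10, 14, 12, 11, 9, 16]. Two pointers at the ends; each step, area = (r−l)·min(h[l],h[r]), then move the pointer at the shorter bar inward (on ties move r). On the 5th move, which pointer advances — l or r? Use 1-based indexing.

l=1 r=6: min(10,16)*5=50 best=50 *, l++
l=2 r=6: min(14,16)*4=56 best=56 *, l++
l=3 r=6: min(12,16)*3=36 best=56, l++
l=4 r=6: min(11,16)*2=22 best=56, l++
l=5 r=6: min(9,16)*1=9 best=56, l++

l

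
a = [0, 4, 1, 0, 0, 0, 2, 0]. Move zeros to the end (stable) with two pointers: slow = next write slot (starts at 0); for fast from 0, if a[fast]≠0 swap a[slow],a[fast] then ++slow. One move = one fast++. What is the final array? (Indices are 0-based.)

[4, 1, 2, 0, 0, 0, 0, 0]

slow=0 fast=0: a[fast]=0, fast++
slow=0 fast=1: a[fast]=4≠0 swap→a[0]=4, slow++,fast++
slow=1 fast=2: a[fast]=1≠0 swap→a[1]=1, slow++,fast++
slow=2 fast=3: a[fast]=0, fast++
slow=2 fast=4: a[fast]=0, fast++
slow=2 fast=5: a[fast]=0, fast++
slow=2 fast=6: a[fast]=2≠0 swap→a[2]=2, slow++,fast++
slow=3 fast=7: a[fast]=0, fast++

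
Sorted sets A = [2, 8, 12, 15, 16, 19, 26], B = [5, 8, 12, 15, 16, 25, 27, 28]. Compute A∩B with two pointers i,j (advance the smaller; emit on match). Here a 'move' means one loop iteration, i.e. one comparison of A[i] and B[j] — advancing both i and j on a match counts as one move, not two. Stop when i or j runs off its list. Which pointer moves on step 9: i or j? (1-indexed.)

i

[i=1,j=1] 2<5 → i++
[i=2,j=1] 8>5 → j++
[i=2,j=2] 8==8 emit → i++,j++
[i=3,j=3] 12==12 emit → i++,j++
[i=4,j=4] 15==15 emit → i++,j++
[i=5,j=5] 16==16 emit → i++,j++
[i=6,j=6] 19<25 → i++
[i=7,j=6] 26>25 → j++
[i=7,j=7] 26<27 → i++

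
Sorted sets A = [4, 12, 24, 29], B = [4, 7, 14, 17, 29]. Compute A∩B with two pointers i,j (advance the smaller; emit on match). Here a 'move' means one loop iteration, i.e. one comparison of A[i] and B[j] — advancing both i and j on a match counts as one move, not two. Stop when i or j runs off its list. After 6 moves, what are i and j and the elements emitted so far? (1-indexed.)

i=4, j=5, emitted=[4]

i=1 j=1: 4==4 emit, i++,j++
i=2 j=2: 12>7, j++
i=2 j=3: 12<14, i++
i=3 j=3: 24>14, j++
i=3 j=4: 24>17, j++
i=3 j=5: 24<29, i++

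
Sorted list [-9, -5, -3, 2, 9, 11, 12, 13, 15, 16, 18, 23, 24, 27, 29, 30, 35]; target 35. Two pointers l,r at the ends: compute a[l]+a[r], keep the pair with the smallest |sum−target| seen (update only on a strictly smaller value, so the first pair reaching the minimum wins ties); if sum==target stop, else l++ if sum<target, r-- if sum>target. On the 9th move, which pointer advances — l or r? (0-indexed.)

[0,16] -9+35=26 d=9 * → l++
[1,16] -5+35=30 d=5 * → l++
[2,16] -3+35=32 d=3 * → l++
[3,16] 2+35=37 d=2 * → r--
[3,15] 2+30=32 d=3 → l++
[4,15] 9+30=39 d=4 → r--
[4,14] 9+29=38 d=3 → r--
[4,13] 9+27=36 d=1 * → r--
[4,12] 9+24=33 d=2 → l++

l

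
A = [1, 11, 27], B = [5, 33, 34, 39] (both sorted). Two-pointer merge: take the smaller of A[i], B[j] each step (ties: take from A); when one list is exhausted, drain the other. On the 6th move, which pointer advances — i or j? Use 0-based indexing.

j

i=0 j=0: A[i]=1<=B[j]=5 take 1, i++
i=1 j=0: A[i]=11>B[j]=5 take 5, j++
i=1 j=1: A[i]=11<=B[j]=33 take 11, i++
i=2 j=1: A[i]=27<=B[j]=33 take 27, i++
i=3 j=1: A done, take B[j]=33, j++
i=3 j=2: A done, take B[j]=34, j++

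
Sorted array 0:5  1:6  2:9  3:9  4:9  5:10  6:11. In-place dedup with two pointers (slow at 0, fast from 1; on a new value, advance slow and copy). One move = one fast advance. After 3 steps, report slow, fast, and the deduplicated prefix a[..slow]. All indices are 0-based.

slow=0 fast=1: a[fast]=6≠a[slow]=5 write a[1]=6, slow++,fast++
slow=1 fast=2: a[fast]=9≠a[slow]=6 write a[2]=9, slow++,fast++
slow=2 fast=3: a[fast]=9=a[slow] dup, fast++

slow=2, fast=4, prefix=[5, 6, 9]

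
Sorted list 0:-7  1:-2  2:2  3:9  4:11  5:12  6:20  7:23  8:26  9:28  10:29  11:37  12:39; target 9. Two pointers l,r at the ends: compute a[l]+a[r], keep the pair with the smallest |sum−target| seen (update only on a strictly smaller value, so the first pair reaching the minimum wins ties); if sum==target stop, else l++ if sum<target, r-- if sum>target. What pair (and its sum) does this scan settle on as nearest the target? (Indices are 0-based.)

pair (-2, 11) with sum 9 (|Δ|=0)

[0,12] -7+39=32 d=23 * → r--
[0,11] -7+37=30 d=21 * → r--
[0,10] -7+29=22 d=13 * → r--
[0,9] -7+28=21 d=12 * → r--
[0,8] -7+26=19 d=10 * → r--
[0,7] -7+23=16 d=7 * → r--
[0,6] -7+20=13 d=4 * → r--
[0,5] -7+12=5 d=4 → l++
[1,5] -2+12=10 d=1 * → r--
[1,4] -2+11=9 d=0 * → stop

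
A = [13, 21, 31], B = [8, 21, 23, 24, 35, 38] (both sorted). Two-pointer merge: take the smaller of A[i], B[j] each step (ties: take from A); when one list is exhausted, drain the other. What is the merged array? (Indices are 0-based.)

i=0 j=0: A[i]=13>B[j]=8 take 8, j++
i=0 j=1: A[i]=13<=B[j]=21 take 13, i++
i=1 j=1: A[i]=21<=B[j]=21 take 21, i++
i=2 j=1: A[i]=31>B[j]=21 take 21, j++
i=2 j=2: A[i]=31>B[j]=23 take 23, j++
i=2 j=3: A[i]=31>B[j]=24 take 24, j++
i=2 j=4: A[i]=31<=B[j]=35 take 31, i++
i=3 j=4: A done, take B[j]=35, j++
i=3 j=5: A done, take B[j]=38, j++

[8, 13, 21, 21, 23, 24, 31, 35, 38]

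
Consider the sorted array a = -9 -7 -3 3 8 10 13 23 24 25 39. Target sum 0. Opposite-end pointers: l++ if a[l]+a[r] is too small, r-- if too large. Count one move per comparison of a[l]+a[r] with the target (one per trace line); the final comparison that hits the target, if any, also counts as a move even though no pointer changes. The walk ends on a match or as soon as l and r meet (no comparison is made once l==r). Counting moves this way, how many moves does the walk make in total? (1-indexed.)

10 moves

[1,11] -9+39=30 >0 → r--
[1,10] -9+25=16 >0 → r--
[1,9] -9+24=15 >0 → r--
[1,8] -9+23=14 >0 → r--
[1,7] -9+13=4 >0 → r--
[1,6] -9+10=1 >0 → r--
[1,5] -9+8=-1 <0 → l++
[2,5] -7+8=1 >0 → r--
[2,4] -7+3=-4 <0 → l++
[3,4] -3+3=0 → found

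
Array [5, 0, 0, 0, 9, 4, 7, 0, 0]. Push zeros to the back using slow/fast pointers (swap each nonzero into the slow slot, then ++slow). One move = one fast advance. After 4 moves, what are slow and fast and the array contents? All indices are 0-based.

slow=0 fast=0: a[fast]=5≠0 swap→a[0]=5, slow++,fast++
slow=1 fast=1: a[fast]=0, fast++
slow=1 fast=2: a[fast]=0, fast++
slow=1 fast=3: a[fast]=0, fast++

slow=1, fast=4, a=[5, 0, 0, 0, 9, 4, 7, 0, 0]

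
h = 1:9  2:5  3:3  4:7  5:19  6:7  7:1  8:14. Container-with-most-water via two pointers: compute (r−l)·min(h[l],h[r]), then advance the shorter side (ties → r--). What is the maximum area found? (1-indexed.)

max area = 63

l=1 r=8: min(9,14)*7=63 best=63 *, l++
l=2 r=8: min(5,14)*6=30 best=63, l++
l=3 r=8: min(3,14)*5=15 best=63, l++
l=4 r=8: min(7,14)*4=28 best=63, l++
l=5 r=8: min(19,14)*3=42 best=63, r--
l=5 r=7: min(19,1)*2=2 best=63, r--
l=5 r=6: min(19,7)*1=7 best=63, r--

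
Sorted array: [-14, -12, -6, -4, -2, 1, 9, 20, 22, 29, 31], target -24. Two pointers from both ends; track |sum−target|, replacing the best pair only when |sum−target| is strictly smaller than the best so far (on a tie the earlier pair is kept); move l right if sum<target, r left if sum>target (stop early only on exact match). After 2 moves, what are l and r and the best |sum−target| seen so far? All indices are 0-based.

l=0, r=8, best |Δ|=39

[0,10] -14+31=17 d=41 * → r--
[0,9] -14+29=15 d=39 * → r--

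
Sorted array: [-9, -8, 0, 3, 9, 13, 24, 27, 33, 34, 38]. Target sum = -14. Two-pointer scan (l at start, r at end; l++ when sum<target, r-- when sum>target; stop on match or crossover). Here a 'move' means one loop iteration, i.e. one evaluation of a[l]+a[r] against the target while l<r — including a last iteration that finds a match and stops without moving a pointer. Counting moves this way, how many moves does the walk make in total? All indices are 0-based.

[0,10] -9+38=29 >-14 → r--
[0,9] -9+34=25 >-14 → r--
[0,8] -9+33=24 >-14 → r--
[0,7] -9+27=18 >-14 → r--
[0,6] -9+24=15 >-14 → r--
[0,5] -9+13=4 >-14 → r--
[0,4] -9+9=0 >-14 → r--
[0,3] -9+3=-6 >-14 → r--
[0,2] -9+0=-9 >-14 → r--
[0,1] -9+-8=-17 <-14 → l++

10 moves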